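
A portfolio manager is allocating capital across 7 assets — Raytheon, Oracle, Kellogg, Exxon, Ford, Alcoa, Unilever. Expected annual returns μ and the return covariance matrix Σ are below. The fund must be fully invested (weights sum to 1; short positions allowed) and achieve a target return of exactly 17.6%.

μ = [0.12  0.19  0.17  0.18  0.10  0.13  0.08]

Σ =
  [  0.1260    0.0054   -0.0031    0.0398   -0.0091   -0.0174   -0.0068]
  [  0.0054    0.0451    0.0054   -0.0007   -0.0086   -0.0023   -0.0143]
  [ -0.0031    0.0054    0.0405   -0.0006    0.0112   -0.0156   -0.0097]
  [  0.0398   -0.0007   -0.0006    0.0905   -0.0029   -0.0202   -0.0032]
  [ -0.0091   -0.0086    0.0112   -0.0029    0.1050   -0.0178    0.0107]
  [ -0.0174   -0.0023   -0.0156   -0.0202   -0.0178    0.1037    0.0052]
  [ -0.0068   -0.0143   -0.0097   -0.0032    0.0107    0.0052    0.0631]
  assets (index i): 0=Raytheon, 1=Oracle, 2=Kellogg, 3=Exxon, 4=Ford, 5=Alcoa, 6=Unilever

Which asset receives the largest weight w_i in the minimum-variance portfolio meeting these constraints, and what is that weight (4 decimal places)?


u=Σ⁻¹μ = [0.6992  4.8398  5.1110  2.5123  1.1055  2.7790  2.9366]
v=Σ⁻¹𝟙 = [8.0575  28.5608  32.5627  13.5553  10.1890  19.6361  25.5359]
a=μᵀu=3.031316  b=𝟙ᵀu=19.983515  c=𝟙ᵀv=138.097209  D=ac−b²=19.275411
λ₁=(c·0.176−b)/D = (138.097209·0.176−19.983515)/19.275411 = 0.224202
λ₂=(a−b·0.176)/D = (3.031316−19.983515·0.176)/19.275411 = -0.025202
w* = 0.224202·u + -0.025202·v:
  w_0 = 0.224202·0.6992 + -0.025202·8.0575 = -0.0463  (Raytheon)
  w_1 = 0.224202·4.8398 + -0.025202·28.5608 = 0.3653  (Oracle)
  w_2 = 0.224202·5.1110 + -0.025202·32.5627 = 0.3253  (Kellogg)
  w_3 = 0.224202·2.5123 + -0.025202·13.5553 = 0.2216  (Exxon)
  w_4 = 0.224202·1.1055 + -0.025202·10.1890 = -0.0089  (Ford)
  w_5 = 0.224202·2.7790 + -0.025202·19.6361 = 0.1282  (Alcoa)
  w_6 = 0.224202·2.9366 + -0.025202·25.5359 = 0.0148  (Unilever)
Σw_i=1.0000  μᵀw=0.1760
σ²=wᵀΣw=λ₁·μ_p+λ₂ = 0.224202·0.176 + -0.025202 = 0.014257 ≈ 0.0143

Oracle (0.3653)


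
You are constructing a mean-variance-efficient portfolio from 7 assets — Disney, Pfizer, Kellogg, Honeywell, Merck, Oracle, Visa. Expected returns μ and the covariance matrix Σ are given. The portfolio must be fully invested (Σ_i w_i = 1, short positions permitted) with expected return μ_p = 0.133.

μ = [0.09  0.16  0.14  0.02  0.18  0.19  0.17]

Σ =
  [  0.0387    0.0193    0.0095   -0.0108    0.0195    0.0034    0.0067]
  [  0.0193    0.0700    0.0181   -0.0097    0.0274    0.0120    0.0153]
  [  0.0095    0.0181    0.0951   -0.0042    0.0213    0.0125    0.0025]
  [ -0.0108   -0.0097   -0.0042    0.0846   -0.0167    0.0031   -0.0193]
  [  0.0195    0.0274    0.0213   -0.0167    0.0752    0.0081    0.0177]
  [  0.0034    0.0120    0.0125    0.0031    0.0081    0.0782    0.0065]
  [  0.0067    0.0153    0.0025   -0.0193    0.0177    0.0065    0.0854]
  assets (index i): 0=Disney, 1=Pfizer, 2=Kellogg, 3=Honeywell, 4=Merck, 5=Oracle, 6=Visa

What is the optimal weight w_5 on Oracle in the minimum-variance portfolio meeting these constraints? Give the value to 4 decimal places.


0.1869

p=Σ⁻¹μ = [0.9398  0.8159  0.6895  1.0352  1.3188  1.8452  1.5707]
q=Σ⁻¹𝟙 = [22.7399  3.1162  5.9602  18.7690  5.1036  8.1180  11.7589]
a=μᵀp=1.187349  b=𝟙ᵀp=8.215078  c=𝟙ᵀq=75.565889  D=ac−b²=22.235596
λ₁=(c·0.133−b)/D = (75.565889·0.133−8.215078)/22.235596 = 0.082534
λ₂=(a−b·0.133)/D = (1.187349−8.215078·0.133)/22.235596 = 0.004261
w* = 0.082534·p + 0.004261·q:
  w_0 = 0.082534·0.9398 + 0.004261·22.7399 = 0.1745  (Disney)
  w_1 = 0.082534·0.8159 + 0.004261·3.1162 = 0.0806  (Pfizer)
  w_2 = 0.082534·0.6895 + 0.004261·5.9602 = 0.0823  (Kellogg)
  w_3 = 0.082534·1.0352 + 0.004261·18.7690 = 0.1654  (Honeywell)
  w_4 = 0.082534·1.3188 + 0.004261·5.1036 = 0.1306  (Merck)
  w_5 = 0.082534·1.8452 + 0.004261·8.1180 = 0.1869  (Oracle)
  w_6 = 0.082534·1.5707 + 0.004261·11.7589 = 0.1797  (Visa)
Σw_i=1.0000  μᵀw=0.1330
σ²=wᵀΣw=λ₁·μ_p+λ₂ = 0.082534·0.133 + 0.004261 = 0.015238 ≈ 0.0152


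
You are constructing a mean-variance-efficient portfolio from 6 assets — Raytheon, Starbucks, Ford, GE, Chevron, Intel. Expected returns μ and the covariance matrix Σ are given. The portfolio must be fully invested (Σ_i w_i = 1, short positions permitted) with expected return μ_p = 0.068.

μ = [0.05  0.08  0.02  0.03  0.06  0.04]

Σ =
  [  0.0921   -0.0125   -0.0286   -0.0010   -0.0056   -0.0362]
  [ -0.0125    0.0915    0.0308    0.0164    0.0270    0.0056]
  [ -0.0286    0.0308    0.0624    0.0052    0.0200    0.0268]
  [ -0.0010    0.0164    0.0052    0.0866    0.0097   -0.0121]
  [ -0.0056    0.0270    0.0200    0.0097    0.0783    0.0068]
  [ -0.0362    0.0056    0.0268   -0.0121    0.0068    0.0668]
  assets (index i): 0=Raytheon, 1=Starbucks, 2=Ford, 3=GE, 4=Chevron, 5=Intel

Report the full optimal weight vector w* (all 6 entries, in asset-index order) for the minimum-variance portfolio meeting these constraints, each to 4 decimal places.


0.2927  0.3955  -0.2939  0.0357  0.1865  0.3834

u=Σ⁻¹μ = [1.0849  0.8523  -0.3262  0.3390  0.4820  1.2585]
v=Σ⁻¹𝟙 = [25.6294  4.8917  11.2486  13.1375  6.1862  25.6860]
a=μᵀu=0.205336  b=𝟙ᵀu=3.690514  c=𝟙ᵀv=86.779446  D=ac−b²=4.199020
λ₁=(c·0.068−b)/D = (86.779446·0.068−3.690514)/4.199020 = 0.526429
λ₂=(a−b·0.068)/D = (0.205336−3.690514·0.068)/4.199020 = -0.010864
w* = 0.526429·u + -0.010864·v:
  w_0 = 0.526429·1.0849 + -0.010864·25.6294 = 0.2927  (Raytheon)
  w_1 = 0.526429·0.8523 + -0.010864·4.8917 = 0.3955  (Starbucks)
  w_2 = 0.526429·-0.3262 + -0.010864·11.2486 = -0.2939  (Ford)
  w_3 = 0.526429·0.3390 + -0.010864·13.1375 = 0.0357  (GE)
  w_4 = 0.526429·0.4820 + -0.010864·6.1862 = 0.1865  (Chevron)
  w_5 = 0.526429·1.2585 + -0.010864·25.6860 = 0.3834  (Intel)
Σw_i=1.0000  μᵀw=0.0680
σ²=wᵀΣw=λ₁·μ_p+λ₂ = 0.526429·0.068 + -0.010864 = 0.024933 ≈ 0.0249


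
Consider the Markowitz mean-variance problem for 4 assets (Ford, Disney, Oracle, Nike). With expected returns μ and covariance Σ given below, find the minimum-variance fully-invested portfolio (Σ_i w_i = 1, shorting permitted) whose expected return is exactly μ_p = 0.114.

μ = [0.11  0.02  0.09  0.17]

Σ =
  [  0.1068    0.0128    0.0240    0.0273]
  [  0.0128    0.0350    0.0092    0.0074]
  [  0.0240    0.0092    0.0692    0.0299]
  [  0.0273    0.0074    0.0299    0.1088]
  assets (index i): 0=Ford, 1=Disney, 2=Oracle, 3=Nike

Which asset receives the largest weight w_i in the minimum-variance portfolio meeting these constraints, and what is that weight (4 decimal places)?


Nike (0.4024)

u=Σ⁻¹μ = [0.5881  -0.0578  0.5574  1.2657]
v=Σ⁻¹𝟙 = [3.5061  24.2224  8.0966  4.4389]
a=μᵀu=0.328868  b=𝟙ᵀu=2.353423  c=𝟙ᵀv=40.264022  D=ac−b²=7.702942
λ₁=(c·0.114−b)/D = (40.264022·0.114−2.353423)/7.702942 = 0.290366
λ₂=(a−b·0.114)/D = (0.328868−2.353423·0.114)/7.702942 = 0.007864
w* = 0.290366·u + 0.007864·v:
  w_0 = 0.290366·0.5881 + 0.007864·3.5061 = 0.1983  (Ford)
  w_1 = 0.290366·-0.0578 + 0.007864·24.2224 = 0.1737  (Disney)
  w_2 = 0.290366·0.5574 + 0.007864·8.0966 = 0.2255  (Oracle)
  w_3 = 0.290366·1.2657 + 0.007864·4.4389 = 0.4024  (Nike)
Σw_i=1.0000  μᵀw=0.1140
σ²=wᵀΣw=λ₁·μ_p+λ₂ = 0.290366·0.114 + 0.007864 = 0.040966 ≈ 0.0410


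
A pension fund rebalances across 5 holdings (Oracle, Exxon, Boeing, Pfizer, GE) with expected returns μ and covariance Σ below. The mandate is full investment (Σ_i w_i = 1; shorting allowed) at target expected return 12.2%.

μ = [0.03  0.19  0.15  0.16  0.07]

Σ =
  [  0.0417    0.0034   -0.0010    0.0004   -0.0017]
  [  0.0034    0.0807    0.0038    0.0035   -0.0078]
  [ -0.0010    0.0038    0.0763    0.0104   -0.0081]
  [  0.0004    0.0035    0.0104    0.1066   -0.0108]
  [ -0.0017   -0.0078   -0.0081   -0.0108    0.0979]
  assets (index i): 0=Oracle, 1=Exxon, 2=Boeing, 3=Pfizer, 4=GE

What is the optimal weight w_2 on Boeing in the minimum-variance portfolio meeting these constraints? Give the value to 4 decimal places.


p=Σ⁻¹μ = [0.6111  2.3013  1.8010  1.3699  1.2091]
q=Σ⁻¹𝟙 = [23.8092  11.7006  13.0541  9.0152  13.6348]
a=μᵀp=1.029543  b=𝟙ᵀp=7.292377  c=𝟙ᵀq=71.213924  D=ac−b²=20.139065
λ₁=(c·0.122−b)/D = (71.213924·0.122−7.292377)/20.139065 = 0.069304
λ₂=(a−b·0.122)/D = (1.029543−7.292377·0.122)/20.139065 = 0.006945
w* = 0.069304·p + 0.006945·q:
  w_0 = 0.069304·0.6111 + 0.006945·23.8092 = 0.2077  (Oracle)
  w_1 = 0.069304·2.3013 + 0.006945·11.7006 = 0.2408  (Exxon)
  w_2 = 0.069304·1.8010 + 0.006945·13.0541 = 0.2155  (Boeing)
  w_3 = 0.069304·1.3699 + 0.006945·9.0152 = 0.1576  (Pfizer)
  w_4 = 0.069304·1.2091 + 0.006945·13.6348 = 0.1785  (GE)
Σw_i=1.0000  μᵀw=0.1220
σ²=wᵀΣw=λ₁·μ_p+λ₂ = 0.069304·0.122 + 0.006945 = 0.015400 ≈ 0.0154

0.2155


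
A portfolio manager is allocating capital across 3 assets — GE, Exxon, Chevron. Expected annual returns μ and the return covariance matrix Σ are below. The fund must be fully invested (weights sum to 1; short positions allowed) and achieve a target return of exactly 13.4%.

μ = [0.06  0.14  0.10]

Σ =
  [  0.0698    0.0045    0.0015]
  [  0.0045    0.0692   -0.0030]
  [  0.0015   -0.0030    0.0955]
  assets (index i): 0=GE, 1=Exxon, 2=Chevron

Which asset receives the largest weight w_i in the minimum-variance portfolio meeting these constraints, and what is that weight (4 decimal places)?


x=Σ⁻¹μ = [0.7054  2.0249  1.0997]
y=Σ⁻¹𝟙 = [13.1903  14.0572  10.7056]
a=μᵀx=0.435779  b=𝟙ᵀx=3.829993  c=𝟙ᵀy=37.953162  D=ac−b²=1.870357
λ₁=(c·0.134−b)/D = (37.953162·0.134−3.829993)/1.870357 = 0.671386
λ₂=(a−b·0.134)/D = (0.435779−3.829993·0.134)/1.870357 = -0.041404
w* = 0.671386·x + -0.041404·y:
  w_0 = 0.671386·0.7054 + -0.041404·13.1903 = -0.0725  (GE)
  w_1 = 0.671386·2.0249 + -0.041404·14.0572 = 0.7775  (Exxon)
  w_2 = 0.671386·1.0997 + -0.041404·10.7056 = 0.2950  (Chevron)
Σw_i=1.0000  μᵀw=0.1340
σ²=wᵀΣw=λ₁·μ_p+λ₂ = 0.671386·0.134 + -0.041404 = 0.048562 ≈ 0.0486

Exxon (0.7775)


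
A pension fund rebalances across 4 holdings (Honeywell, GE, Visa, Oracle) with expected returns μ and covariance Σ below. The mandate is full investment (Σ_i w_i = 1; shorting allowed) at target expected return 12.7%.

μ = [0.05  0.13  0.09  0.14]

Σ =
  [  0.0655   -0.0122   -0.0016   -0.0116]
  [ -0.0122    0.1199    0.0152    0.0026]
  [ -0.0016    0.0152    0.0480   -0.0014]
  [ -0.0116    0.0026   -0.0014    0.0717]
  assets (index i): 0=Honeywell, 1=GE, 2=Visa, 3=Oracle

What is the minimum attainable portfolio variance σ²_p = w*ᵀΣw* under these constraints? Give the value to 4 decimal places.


0.0325

x=Σ⁻¹μ = [1.3685  0.9636  1.6788  2.1718]
y=Σ⁻¹𝟙 = [20.2186  7.5336  19.6270  17.3281]
a=μᵀx=0.648835  b=𝟙ᵀx=6.182675  c=𝟙ᵀy=64.707424  D=ac−b²=3.758983
λ₁=(c·0.127−b)/D = (64.707424·0.127−6.182675)/3.758983 = 0.541414
λ₂=(a−b·0.127)/D = (0.648835−6.182675·0.127)/3.758983 = -0.036277
w* = 0.541414·x + -0.036277·y:
  w_0 = 0.541414·1.3685 + -0.036277·20.2186 = 0.0074  (Honeywell)
  w_1 = 0.541414·0.9636 + -0.036277·7.5336 = 0.2484  (GE)
  w_2 = 0.541414·1.6788 + -0.036277·19.6270 = 0.1969  (Visa)
  w_3 = 0.541414·2.1718 + -0.036277·17.3281 = 0.5472  (Oracle)
Σw_i=1.0000  μᵀw=0.1270
σ²=wᵀΣw=λ₁·μ_p+λ₂ = 0.541414·0.127 + -0.036277 = 0.032483 ≈ 0.0325


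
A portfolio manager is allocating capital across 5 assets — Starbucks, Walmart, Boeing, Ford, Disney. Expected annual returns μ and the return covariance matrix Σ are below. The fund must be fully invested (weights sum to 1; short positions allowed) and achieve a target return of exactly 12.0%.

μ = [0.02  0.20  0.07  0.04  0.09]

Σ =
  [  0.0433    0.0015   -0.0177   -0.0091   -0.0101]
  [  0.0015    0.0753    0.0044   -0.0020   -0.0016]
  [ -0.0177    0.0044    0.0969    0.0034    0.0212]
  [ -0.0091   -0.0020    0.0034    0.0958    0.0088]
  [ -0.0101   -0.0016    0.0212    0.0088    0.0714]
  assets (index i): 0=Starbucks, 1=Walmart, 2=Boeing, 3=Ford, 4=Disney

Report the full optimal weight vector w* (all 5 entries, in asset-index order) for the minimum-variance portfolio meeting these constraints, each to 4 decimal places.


x=Σ⁻¹μ = [0.9526  2.6468  0.4861  0.4305  1.2572]
y=Σ⁻¹𝟙 = [33.5252  12.5040  12.4209  12.1719  13.8400]
a=μᵀx=0.712808  b=𝟙ᵀx=5.773233  c=𝟙ᵀy=84.461948  D=ac−b²=26.874929
λ₁=(c·0.120−b)/D = (84.461948·0.120−5.773233)/26.874929 = 0.162315
λ₂=(a−b·0.120)/D = (0.712808−5.773233·0.120)/26.874929 = 0.000745
w* = 0.162315·x + 0.000745·y:
  w_0 = 0.162315·0.9526 + 0.000745·33.5252 = 0.1796  (Starbucks)
  w_1 = 0.162315·2.6468 + 0.000745·12.5040 = 0.4389  (Walmart)
  w_2 = 0.162315·0.4861 + 0.000745·12.4209 = 0.0881  (Boeing)
  w_3 = 0.162315·0.4305 + 0.000745·12.1719 = 0.0790  (Ford)
  w_4 = 0.162315·1.2572 + 0.000745·13.8400 = 0.2144  (Disney)
Σw_i=1.0000  μᵀw=0.1200
σ²=wᵀΣw=λ₁·μ_p+λ₂ = 0.162315·0.120 + 0.000745 = 0.020223 ≈ 0.0202

0.1796  0.4389  0.0881  0.0790  0.2144


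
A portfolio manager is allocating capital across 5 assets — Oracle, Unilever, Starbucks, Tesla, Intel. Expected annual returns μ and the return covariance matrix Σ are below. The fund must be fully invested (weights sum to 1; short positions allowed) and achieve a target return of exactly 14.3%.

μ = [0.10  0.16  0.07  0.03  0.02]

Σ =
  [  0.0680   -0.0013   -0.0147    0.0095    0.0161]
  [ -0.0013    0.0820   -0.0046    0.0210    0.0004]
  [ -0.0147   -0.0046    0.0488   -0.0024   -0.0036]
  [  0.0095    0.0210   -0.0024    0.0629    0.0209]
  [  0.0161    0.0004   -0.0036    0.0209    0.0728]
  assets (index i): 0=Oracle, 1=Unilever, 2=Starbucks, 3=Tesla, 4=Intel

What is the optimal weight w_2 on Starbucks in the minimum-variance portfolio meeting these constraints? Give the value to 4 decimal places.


0.3615

u=Σ⁻¹μ = [2.0551  2.2423  2.2443  -0.5190  0.0679]
v=Σ⁻¹𝟙 = [17.8523  12.1608  28.0370  7.2085  9.0383]
a=μᵀu=0.707160  b=𝟙ᵀu=6.090567  c=𝟙ᵀv=74.296912  D=ac−b²=15.444822
λ₁=(c·0.143−b)/D = (74.296912·0.143−6.090567)/15.444822 = 0.293554
λ₂=(a−b·0.143)/D = (0.707160−6.090567·0.143)/15.444822 = -0.010605
w* = 0.293554·u + -0.010605·v:
  w_0 = 0.293554·2.0551 + -0.010605·17.8523 = 0.4139  (Oracle)
  w_1 = 0.293554·2.2423 + -0.010605·12.1608 = 0.5293  (Unilever)
  w_2 = 0.293554·2.2443 + -0.010605·28.0370 = 0.3615  (Starbucks)
  w_3 = 0.293554·-0.5190 + -0.010605·7.2085 = -0.2288  (Tesla)
  w_4 = 0.293554·0.0679 + -0.010605·9.0383 = -0.0759  (Intel)
Σw_i=1.0000  μᵀw=0.1430
σ²=wᵀΣw=λ₁·μ_p+λ₂ = 0.293554·0.143 + -0.010605 = 0.031373 ≈ 0.0314


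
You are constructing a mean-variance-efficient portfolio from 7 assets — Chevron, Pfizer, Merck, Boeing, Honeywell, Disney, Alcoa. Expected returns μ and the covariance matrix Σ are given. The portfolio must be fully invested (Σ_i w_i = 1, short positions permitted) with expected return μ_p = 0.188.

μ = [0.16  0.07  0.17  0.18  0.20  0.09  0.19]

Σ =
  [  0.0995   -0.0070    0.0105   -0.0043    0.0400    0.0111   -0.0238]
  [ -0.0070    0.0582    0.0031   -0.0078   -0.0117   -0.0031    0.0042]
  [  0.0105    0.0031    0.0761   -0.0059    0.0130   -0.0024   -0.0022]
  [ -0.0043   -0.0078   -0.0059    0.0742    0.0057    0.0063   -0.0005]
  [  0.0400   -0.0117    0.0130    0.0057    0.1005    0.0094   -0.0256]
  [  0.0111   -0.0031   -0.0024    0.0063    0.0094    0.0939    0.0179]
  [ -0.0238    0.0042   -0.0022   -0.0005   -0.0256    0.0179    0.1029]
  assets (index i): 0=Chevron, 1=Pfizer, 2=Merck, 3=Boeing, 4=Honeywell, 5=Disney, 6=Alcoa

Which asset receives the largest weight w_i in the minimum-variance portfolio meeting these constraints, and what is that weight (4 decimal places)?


Alcoa (0.2905)

x=Σ⁻¹μ = [1.5351  1.8359  1.9181  2.7340  1.8613  0.0133  2.6416]
y=Σ⁻¹𝟙 = [9.8475  21.0984  11.2279  16.0511  8.7526  6.1206  12.5655]
a=μᵀx=2.067683  b=𝟙ᵀx=12.539276  c=𝟙ᵀy=85.663781  D=ac−b²=19.892144
λ₁=(c·0.188−b)/D = (85.663781·0.188−12.539276)/19.892144 = 0.179242
λ₂=(a−b·0.188)/D = (2.067683−12.539276·0.188)/19.892144 = -0.014564
w* = 0.179242·x + -0.014564·y:
  w_0 = 0.179242·1.5351 + -0.014564·9.8475 = 0.1317  (Chevron)
  w_1 = 0.179242·1.8359 + -0.014564·21.0984 = 0.0218  (Pfizer)
  w_2 = 0.179242·1.9181 + -0.014564·11.2279 = 0.1803  (Merck)
  w_3 = 0.179242·2.7340 + -0.014564·16.0511 = 0.2563  (Boeing)
  w_4 = 0.179242·1.8613 + -0.014564·8.7526 = 0.2061  (Honeywell)
  w_5 = 0.179242·0.0133 + -0.014564·6.1206 = -0.0868  (Disney)
  w_6 = 0.179242·2.6416 + -0.014564·12.5655 = 0.2905  (Alcoa)
Σw_i=1.0000  μᵀw=0.1880
σ²=wᵀΣw=λ₁·μ_p+λ₂ = 0.179242·0.188 + -0.014564 = 0.019134 ≈ 0.0191


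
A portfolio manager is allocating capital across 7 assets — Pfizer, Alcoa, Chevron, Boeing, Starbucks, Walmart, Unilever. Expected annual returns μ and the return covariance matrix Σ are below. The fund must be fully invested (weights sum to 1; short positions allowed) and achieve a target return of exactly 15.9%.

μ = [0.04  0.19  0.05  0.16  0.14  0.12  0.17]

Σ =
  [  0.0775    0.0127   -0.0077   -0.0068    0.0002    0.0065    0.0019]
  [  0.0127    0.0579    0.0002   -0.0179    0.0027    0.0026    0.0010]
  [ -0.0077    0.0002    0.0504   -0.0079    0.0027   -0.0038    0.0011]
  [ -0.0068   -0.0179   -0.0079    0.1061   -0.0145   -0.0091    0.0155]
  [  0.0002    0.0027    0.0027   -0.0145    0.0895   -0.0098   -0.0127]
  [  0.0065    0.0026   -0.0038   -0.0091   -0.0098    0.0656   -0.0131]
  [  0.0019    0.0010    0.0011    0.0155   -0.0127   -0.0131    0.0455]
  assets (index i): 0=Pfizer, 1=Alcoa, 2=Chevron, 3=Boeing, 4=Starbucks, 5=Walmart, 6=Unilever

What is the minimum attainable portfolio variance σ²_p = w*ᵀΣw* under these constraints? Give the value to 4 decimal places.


u=Σ⁻¹μ = [-0.1646  3.6295  1.3049  2.2055  2.8091  3.4320  4.6527]
v=Σ⁻¹𝟙 = [11.0007  17.0542  24.1719  15.5290  19.1781  25.4806  27.9585]
a=μᵀu=2.697221  b=𝟙ᵀu=17.869123  c=𝟙ᵀv=140.373059  D=ac−b²=59.311601
λ₁=(c·0.159−b)/D = (140.373059·0.159−17.869123)/59.311601 = 0.075031
λ₂=(a−b·0.159)/D = (2.697221−17.869123·0.159)/59.311601 = -0.002427
w* = 0.075031·u + -0.002427·v:
  w_0 = 0.075031·-0.1646 + -0.002427·11.0007 = -0.0391  (Pfizer)
  w_1 = 0.075031·3.6295 + -0.002427·17.0542 = 0.2309  (Alcoa)
  w_2 = 0.075031·1.3049 + -0.002427·24.1719 = 0.0392  (Chevron)
  w_3 = 0.075031·2.2055 + -0.002427·15.5290 = 0.1278  (Boeing)
  w_4 = 0.075031·2.8091 + -0.002427·19.1781 = 0.1642  (Starbucks)
  w_5 = 0.075031·3.4320 + -0.002427·25.4806 = 0.1957  (Walmart)
  w_6 = 0.075031·4.6527 + -0.002427·27.9585 = 0.2812  (Unilever)
Σw_i=1.0000  μᵀw=0.1590
σ²=wᵀΣw=λ₁·μ_p+λ₂ = 0.075031·0.159 + -0.002427 = 0.009503 ≈ 0.0095

0.0095


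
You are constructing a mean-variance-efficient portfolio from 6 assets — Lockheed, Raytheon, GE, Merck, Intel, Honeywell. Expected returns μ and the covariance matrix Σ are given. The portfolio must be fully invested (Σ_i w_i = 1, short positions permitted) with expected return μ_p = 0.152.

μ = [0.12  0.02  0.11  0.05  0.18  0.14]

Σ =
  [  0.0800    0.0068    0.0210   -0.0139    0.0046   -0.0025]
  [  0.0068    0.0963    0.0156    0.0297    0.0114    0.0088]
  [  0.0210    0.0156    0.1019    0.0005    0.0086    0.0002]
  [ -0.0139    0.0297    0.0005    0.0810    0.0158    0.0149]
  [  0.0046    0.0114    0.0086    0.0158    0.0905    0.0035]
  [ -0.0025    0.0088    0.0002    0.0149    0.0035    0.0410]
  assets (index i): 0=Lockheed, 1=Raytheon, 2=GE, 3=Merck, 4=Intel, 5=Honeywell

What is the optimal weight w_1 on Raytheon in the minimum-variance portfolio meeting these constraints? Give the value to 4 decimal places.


-0.0813

x=Σ⁻¹μ = [1.3751  -0.5534  0.7240  0.0737  1.7742  3.4355]
y=Σ⁻¹𝟙 = [12.2338  3.3201  6.0933  7.9352  7.2373  20.8923]
a=μᵀx=1.037601  b=𝟙ᵀx=6.829114  c=𝟙ᵀy=57.711966  D=ac−b²=13.245215
λ₁=(c·0.152−b)/D = (57.711966·0.152−6.829114)/13.245215 = 0.146702
λ₂=(a−b·0.152)/D = (1.037601−6.829114·0.152)/13.245215 = -0.000032
w* = 0.146702·x + -0.000032·y:
  w_0 = 0.146702·1.3751 + -0.000032·12.2338 = 0.2013  (Lockheed)
  w_1 = 0.146702·-0.5534 + -0.000032·3.3201 = -0.0813  (Raytheon)
  w_2 = 0.146702·0.7240 + -0.000032·6.0933 = 0.1060  (GE)
  w_3 = 0.146702·0.0737 + -0.000032·7.9352 = 0.0106  (Merck)
  w_4 = 0.146702·1.7742 + -0.000032·7.2373 = 0.2601  (Intel)
  w_5 = 0.146702·3.4355 + -0.000032·20.8923 = 0.5033  (Honeywell)
Σw_i=1.0000  μᵀw=0.1520
σ²=wᵀΣw=λ₁·μ_p+λ₂ = 0.146702·0.152 + -0.000032 = 0.022267 ≈ 0.0223


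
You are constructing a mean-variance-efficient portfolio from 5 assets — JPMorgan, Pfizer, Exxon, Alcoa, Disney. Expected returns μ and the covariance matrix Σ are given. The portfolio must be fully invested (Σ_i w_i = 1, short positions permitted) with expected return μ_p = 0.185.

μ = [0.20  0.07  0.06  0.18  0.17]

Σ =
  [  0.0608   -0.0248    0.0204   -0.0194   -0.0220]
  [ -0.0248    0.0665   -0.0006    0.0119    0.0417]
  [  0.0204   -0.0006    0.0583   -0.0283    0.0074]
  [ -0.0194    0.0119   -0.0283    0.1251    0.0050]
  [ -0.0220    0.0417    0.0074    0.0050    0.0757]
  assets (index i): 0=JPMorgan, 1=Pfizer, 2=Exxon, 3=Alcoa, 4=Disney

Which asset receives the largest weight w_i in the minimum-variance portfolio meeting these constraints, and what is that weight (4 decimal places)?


JPMorgan (0.4943)

p=Σ⁻¹μ = [5.5405  0.6076  -0.3557  2.0230  3.4223]
q=Σ⁻¹𝟙 = [26.4591  16.6905  13.2224  13.1187  9.5465]
a=μᵀp=2.075228  b=𝟙ᵀp=11.237763  c=𝟙ᵀq=79.037151  D=ac−b²=37.732794
λ₁=(c·0.185−b)/D = (79.037151·0.185−11.237763)/37.732794 = 0.089686
λ₂=(a−b·0.185)/D = (2.075228−11.237763·0.185)/37.732794 = -0.000100
w* = 0.089686·p + -0.000100·q:
  w_0 = 0.089686·5.5405 + -0.000100·26.4591 = 0.4943  (JPMorgan)
  w_1 = 0.089686·0.6076 + -0.000100·16.6905 = 0.0528  (Pfizer)
  w_2 = 0.089686·-0.3557 + -0.000100·13.2224 = -0.0332  (Exxon)
  w_3 = 0.089686·2.0230 + -0.000100·13.1187 = 0.1801  (Alcoa)
  w_4 = 0.089686·3.4223 + -0.000100·9.5465 = 0.3060  (Disney)
Σw_i=1.0000  μᵀw=0.1850
σ²=wᵀΣw=λ₁·μ_p+λ₂ = 0.089686·0.185 + -0.000100 = 0.016492 ≈ 0.0165


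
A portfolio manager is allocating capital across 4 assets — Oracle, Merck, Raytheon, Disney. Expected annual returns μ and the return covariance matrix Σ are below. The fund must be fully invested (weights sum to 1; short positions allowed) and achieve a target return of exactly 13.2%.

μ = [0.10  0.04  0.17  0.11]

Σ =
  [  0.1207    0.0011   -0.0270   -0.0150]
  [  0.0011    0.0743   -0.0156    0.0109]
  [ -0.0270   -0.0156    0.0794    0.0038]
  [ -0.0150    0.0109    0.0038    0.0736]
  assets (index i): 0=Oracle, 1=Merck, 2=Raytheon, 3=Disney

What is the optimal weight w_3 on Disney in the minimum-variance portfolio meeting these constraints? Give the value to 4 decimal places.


g=Σ⁻¹μ = [1.6391  0.8729  2.7955  1.5550]
h=Σ⁻¹𝟙 = [14.2187  15.4826  19.8413  13.1674]
a=μᵀg=0.845123  b=𝟙ᵀg=6.862606  c=𝟙ᵀh=62.709999  D=ac−b²=5.902308
λ₁=(c·0.132−b)/D = (62.709999·0.132−6.862606)/5.902308 = 0.239756
λ₂=(a−b·0.132)/D = (0.845123−6.862606·0.132)/5.902308 = -0.010291
w* = 0.239756·g + -0.010291·h:
  w_0 = 0.239756·1.6391 + -0.010291·14.2187 = 0.2467  (Oracle)
  w_1 = 0.239756·0.8729 + -0.010291·15.4826 = 0.0500  (Merck)
  w_2 = 0.239756·2.7955 + -0.010291·19.8413 = 0.4661  (Raytheon)
  w_3 = 0.239756·1.5550 + -0.010291·13.1674 = 0.2373  (Disney)
Σw_i=1.0000  μᵀw=0.1320
σ²=wᵀΣw=λ₁·μ_p+λ₂ = 0.239756·0.132 + -0.010291 = 0.021357 ≈ 0.0214

0.2373


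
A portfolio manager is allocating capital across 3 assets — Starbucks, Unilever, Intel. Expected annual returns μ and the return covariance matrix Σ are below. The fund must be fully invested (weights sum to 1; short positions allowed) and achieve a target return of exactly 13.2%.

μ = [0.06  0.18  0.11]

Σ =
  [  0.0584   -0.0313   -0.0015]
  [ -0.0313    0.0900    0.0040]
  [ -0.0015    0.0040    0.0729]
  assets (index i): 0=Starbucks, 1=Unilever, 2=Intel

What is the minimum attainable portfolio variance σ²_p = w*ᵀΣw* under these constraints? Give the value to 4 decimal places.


0.0231

u=Σ⁻¹μ = [2.5835  2.8360  1.4065]
v=Σ⁻¹𝟙 = [28.3958  20.4007  13.1823]
a=μᵀu=0.820195  b=𝟙ᵀu=6.825920  c=𝟙ᵀv=61.978760  D=ac−b²=4.241471
λ₁=(c·0.132−b)/D = (61.978760·0.132−6.825920)/4.241471 = 0.319530
λ₂=(a−b·0.132)/D = (0.820195−6.825920·0.132)/4.241471 = -0.019056
w* = 0.319530·u + -0.019056·v:
  w_0 = 0.319530·2.5835 + -0.019056·28.3958 = 0.2844  (Starbucks)
  w_1 = 0.319530·2.8360 + -0.019056·20.4007 = 0.5174  (Unilever)
  w_2 = 0.319530·1.4065 + -0.019056·13.1823 = 0.1982  (Intel)
Σw_i=1.0000  μᵀw=0.1320
σ²=wᵀΣw=λ₁·μ_p+λ₂ = 0.319530·0.132 + -0.019056 = 0.023122 ≈ 0.0231


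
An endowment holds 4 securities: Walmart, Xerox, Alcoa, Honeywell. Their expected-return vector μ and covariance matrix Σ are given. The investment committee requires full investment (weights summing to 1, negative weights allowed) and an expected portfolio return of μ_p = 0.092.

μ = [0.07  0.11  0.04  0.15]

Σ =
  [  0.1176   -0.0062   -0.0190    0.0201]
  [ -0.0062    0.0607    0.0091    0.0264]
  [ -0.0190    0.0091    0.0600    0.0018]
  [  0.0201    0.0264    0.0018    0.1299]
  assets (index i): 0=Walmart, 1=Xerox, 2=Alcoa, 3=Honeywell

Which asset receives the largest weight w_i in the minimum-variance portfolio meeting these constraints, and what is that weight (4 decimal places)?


Xerox (0.3843)

p=Σ⁻¹μ = [0.6453  1.4579  0.6274  0.7499]
q=Σ⁻¹𝟙 = [11.6782  13.6967  18.2018  2.8554]
a=μᵀp=0.343120  b=𝟙ᵀp=3.480485  c=𝟙ᵀq=46.432046  D=ac−b²=3.817970
λ₁=(c·0.092−b)/D = (46.432046·0.092−3.480485)/3.817970 = 0.207247
λ₂=(a−b·0.092)/D = (0.343120−3.480485·0.092)/3.817970 = 0.006002
w* = 0.207247·p + 0.006002·q:
  w_0 = 0.207247·0.6453 + 0.006002·11.6782 = 0.2038  (Walmart)
  w_1 = 0.207247·1.4579 + 0.006002·13.6967 = 0.3843  (Xerox)
  w_2 = 0.207247·0.6274 + 0.006002·18.2018 = 0.2393  (Alcoa)
  w_3 = 0.207247·0.7499 + 0.006002·2.8554 = 0.1726  (Honeywell)
Σw_i=1.0000  μᵀw=0.0920
σ²=wᵀΣw=λ₁·μ_p+λ₂ = 0.207247·0.092 + 0.006002 = 0.025069 ≈ 0.0251


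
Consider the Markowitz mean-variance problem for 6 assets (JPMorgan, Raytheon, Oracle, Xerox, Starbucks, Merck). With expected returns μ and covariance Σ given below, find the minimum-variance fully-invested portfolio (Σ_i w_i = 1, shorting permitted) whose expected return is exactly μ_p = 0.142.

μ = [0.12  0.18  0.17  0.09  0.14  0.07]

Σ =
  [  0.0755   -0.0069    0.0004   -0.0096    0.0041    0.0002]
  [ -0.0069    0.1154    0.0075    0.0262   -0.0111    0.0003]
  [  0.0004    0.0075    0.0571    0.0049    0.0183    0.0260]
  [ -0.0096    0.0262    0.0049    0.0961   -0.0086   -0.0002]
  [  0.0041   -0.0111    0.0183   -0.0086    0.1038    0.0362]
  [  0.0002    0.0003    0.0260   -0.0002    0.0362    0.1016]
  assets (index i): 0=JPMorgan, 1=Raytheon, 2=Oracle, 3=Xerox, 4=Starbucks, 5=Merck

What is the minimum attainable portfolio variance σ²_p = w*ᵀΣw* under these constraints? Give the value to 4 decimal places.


p=Σ⁻¹μ = [1.7338  1.4588  2.5084  0.6893  1.1841  -0.3812]
q=Σ⁻¹𝟙 = [14.7146  7.2181  11.3301  9.9772  7.1288  4.3725]
a=μᵀp=1.098195  b=𝟙ᵀp=7.193184  c=𝟙ᵀq=54.741291  D=ac−b²=8.374729
λ₁=(c·0.142−b)/D = (54.741291·0.142−7.193184)/8.374729 = 0.069265
λ₂=(a−b·0.142)/D = (1.098195−7.193184·0.142)/8.374729 = 0.009166
w* = 0.069265·p + 0.009166·q:
  w_0 = 0.069265·1.7338 + 0.009166·14.7146 = 0.2550  (JPMorgan)
  w_1 = 0.069265·1.4588 + 0.009166·7.2181 = 0.1672  (Raytheon)
  w_2 = 0.069265·2.5084 + 0.009166·11.3301 = 0.2776  (Oracle)
  w_3 = 0.069265·0.6893 + 0.009166·9.9772 = 0.1392  (Xerox)
  w_4 = 0.069265·1.1841 + 0.009166·7.1288 = 0.1474  (Starbucks)
  w_5 = 0.069265·-0.3812 + 0.009166·4.3725 = 0.0137  (Merck)
Σw_i=1.0000  μᵀw=0.1420
σ²=wᵀΣw=λ₁·μ_p+λ₂ = 0.069265·0.142 + 0.009166 = 0.019002 ≈ 0.0190

0.0190


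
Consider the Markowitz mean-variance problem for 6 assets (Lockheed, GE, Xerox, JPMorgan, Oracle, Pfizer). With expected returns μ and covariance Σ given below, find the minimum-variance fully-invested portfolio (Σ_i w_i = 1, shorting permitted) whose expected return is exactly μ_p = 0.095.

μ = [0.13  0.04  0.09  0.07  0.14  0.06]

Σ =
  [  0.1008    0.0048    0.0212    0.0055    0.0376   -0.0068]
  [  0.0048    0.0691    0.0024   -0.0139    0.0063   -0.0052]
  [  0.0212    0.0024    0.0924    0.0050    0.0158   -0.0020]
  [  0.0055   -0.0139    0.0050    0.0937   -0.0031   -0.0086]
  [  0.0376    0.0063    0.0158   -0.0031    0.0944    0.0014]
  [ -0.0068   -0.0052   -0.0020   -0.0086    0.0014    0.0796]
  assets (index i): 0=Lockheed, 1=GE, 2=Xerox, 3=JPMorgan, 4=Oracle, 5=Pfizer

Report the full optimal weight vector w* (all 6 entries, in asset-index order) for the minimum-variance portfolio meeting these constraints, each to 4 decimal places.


u=Σ⁻¹μ = [0.7593  0.6613  0.5745  0.8924  1.0555  0.9541]
v=Σ⁻¹𝟙 = [5.4644  17.2964  7.6315  14.1635  6.2163  15.7722]
a=μᵀu=0.444352  b=𝟙ᵀu=4.897119  c=𝟙ᵀv=66.544263  D=ac−b²=5.587328
λ₁=(c·0.095−b)/D = (66.544263·0.095−4.897119)/5.587328 = 0.254967
λ₂=(a−b·0.095)/D = (0.444352−4.897119·0.095)/5.587328 = -0.003736
w* = 0.254967·u + -0.003736·v:
  w_0 = 0.254967·0.7593 + -0.003736·5.4644 = 0.1732  (Lockheed)
  w_1 = 0.254967·0.6613 + -0.003736·17.2964 = 0.1040  (GE)
  w_2 = 0.254967·0.5745 + -0.003736·7.6315 = 0.1180  (Xerox)
  w_3 = 0.254967·0.8924 + -0.003736·14.1635 = 0.1746  (JPMorgan)
  w_4 = 0.254967·1.0555 + -0.003736·6.2163 = 0.2459  (Oracle)
  w_5 = 0.254967·0.9541 + -0.003736·15.7722 = 0.1843  (Pfizer)
Σw_i=1.0000  μᵀw=0.0950
σ²=wᵀΣw=λ₁·μ_p+λ₂ = 0.254967·0.095 + -0.003736 = 0.020486 ≈ 0.0205

0.1732  0.1040  0.1180  0.1746  0.2459  0.1843


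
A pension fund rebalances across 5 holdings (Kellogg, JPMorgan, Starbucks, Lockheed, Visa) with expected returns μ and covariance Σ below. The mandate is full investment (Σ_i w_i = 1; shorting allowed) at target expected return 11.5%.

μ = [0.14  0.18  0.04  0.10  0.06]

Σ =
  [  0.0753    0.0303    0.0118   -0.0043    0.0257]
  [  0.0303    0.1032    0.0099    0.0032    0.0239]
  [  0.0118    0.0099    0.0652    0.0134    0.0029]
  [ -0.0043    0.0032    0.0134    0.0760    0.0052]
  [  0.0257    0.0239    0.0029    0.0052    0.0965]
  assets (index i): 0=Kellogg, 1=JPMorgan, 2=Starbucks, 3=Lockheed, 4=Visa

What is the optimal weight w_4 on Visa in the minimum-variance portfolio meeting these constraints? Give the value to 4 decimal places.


u=Σ⁻¹μ = [1.4869  1.3170  -0.1315  1.3793  -0.1708]
v=Σ⁻¹𝟙 = [8.3834  4.4531  10.5784  11.1617  6.1078]
a=μᵀu=0.567660  b=𝟙ᵀu=3.881012  c=𝟙ᵀv=40.684372  D=ac−b²=8.032642
λ₁=(c·0.115−b)/D = (40.684372·0.115−3.881012)/8.032642 = 0.099306
λ₂=(a−b·0.115)/D = (0.567660−3.881012·0.115)/8.032642 = 0.015106
w* = 0.099306·u + 0.015106·v:
  w_0 = 0.099306·1.4869 + 0.015106·8.3834 = 0.2743  (Kellogg)
  w_1 = 0.099306·1.3170 + 0.015106·4.4531 = 0.1981  (JPMorgan)
  w_2 = 0.099306·-0.1315 + 0.015106·10.5784 = 0.1467  (Starbucks)
  w_3 = 0.099306·1.3793 + 0.015106·11.1617 = 0.3056  (Lockheed)
  w_4 = 0.099306·-0.1708 + 0.015106·6.1078 = 0.0753  (Visa)
Σw_i=1.0000  μᵀw=0.1150
σ²=wᵀΣw=λ₁·μ_p+λ₂ = 0.099306·0.115 + 0.015106 = 0.026527 ≈ 0.0265

0.0753


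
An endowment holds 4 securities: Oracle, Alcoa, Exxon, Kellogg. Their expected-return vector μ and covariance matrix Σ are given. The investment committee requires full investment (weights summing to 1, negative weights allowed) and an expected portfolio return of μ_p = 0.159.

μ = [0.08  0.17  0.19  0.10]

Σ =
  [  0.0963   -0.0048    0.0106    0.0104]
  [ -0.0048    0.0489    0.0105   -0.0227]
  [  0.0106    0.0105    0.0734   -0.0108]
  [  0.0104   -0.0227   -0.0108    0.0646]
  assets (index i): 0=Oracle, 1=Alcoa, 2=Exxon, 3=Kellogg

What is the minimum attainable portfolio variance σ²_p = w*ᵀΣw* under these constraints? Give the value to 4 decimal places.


g=Σ⁻¹μ = [0.4210  4.6345  2.3808  3.5068]
h=Σ⁻¹𝟙 = [7.6735  31.2626  12.0524  27.2449]
a=μᵀg=1.624562  b=𝟙ᵀg=10.942984  c=𝟙ᵀh=78.233505  D=ac−b²=7.346308
λ₁=(c·0.159−b)/D = (78.233505·0.159−10.942984)/7.346308 = 0.203659
λ₂=(a−b·0.159)/D = (1.624562−10.942984·0.159)/7.346308 = -0.015705
w* = 0.203659·g + -0.015705·h:
  w_0 = 0.203659·0.4210 + -0.015705·7.6735 = -0.0348  (Oracle)
  w_1 = 0.203659·4.6345 + -0.015705·31.2626 = 0.4529  (Alcoa)
  w_2 = 0.203659·2.3808 + -0.015705·12.0524 = 0.2956  (Exxon)
  w_3 = 0.203659·3.5068 + -0.015705·27.2449 = 0.2863  (Kellogg)
Σw_i=1.0000  μᵀw=0.1590
σ²=wᵀΣw=λ₁·μ_p+λ₂ = 0.203659·0.159 + -0.015705 = 0.016677 ≈ 0.0167

0.0167


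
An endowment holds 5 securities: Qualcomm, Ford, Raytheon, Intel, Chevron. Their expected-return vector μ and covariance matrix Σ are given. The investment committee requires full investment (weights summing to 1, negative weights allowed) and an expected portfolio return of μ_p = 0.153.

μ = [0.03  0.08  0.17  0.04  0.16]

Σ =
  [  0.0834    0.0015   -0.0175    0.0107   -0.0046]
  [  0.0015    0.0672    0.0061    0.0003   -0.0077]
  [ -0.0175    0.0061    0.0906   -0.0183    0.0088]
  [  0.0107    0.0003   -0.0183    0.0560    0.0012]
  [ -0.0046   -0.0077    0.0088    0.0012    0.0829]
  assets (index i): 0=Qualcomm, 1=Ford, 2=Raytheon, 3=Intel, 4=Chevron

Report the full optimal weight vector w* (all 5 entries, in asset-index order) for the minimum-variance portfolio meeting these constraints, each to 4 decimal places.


-0.0148  0.1418  0.4203  0.0149  0.4379

u=Σ⁻¹μ = [0.7062  1.2009  1.9912  1.1839  1.8523]
v=Σ⁻¹𝟙 = [13.0707  14.4950  15.4551  20.0711  12.2032]
a=μᵀu=0.799474  b=𝟙ᵀu=6.934437  c=𝟙ᵀv=75.295002  D=ac−b²=12.109970
λ₁=(c·0.153−b)/D = (75.295002·0.153−6.934437)/12.109970 = 0.378671
λ₂=(a−b·0.153)/D = (0.799474−6.934437·0.153)/12.109970 = -0.021593
w* = 0.378671·u + -0.021593·v:
  w_0 = 0.378671·0.7062 + -0.021593·13.0707 = -0.0148  (Qualcomm)
  w_1 = 0.378671·1.2009 + -0.021593·14.4950 = 0.1418  (Ford)
  w_2 = 0.378671·1.9912 + -0.021593·15.4551 = 0.4203  (Raytheon)
  w_3 = 0.378671·1.1839 + -0.021593·20.0711 = 0.0149  (Intel)
  w_4 = 0.378671·1.8523 + -0.021593·12.2032 = 0.4379  (Chevron)
Σw_i=1.0000  μᵀw=0.1530
σ²=wᵀΣw=λ₁·μ_p+λ₂ = 0.378671·0.153 + -0.021593 = 0.036343 ≈ 0.0363


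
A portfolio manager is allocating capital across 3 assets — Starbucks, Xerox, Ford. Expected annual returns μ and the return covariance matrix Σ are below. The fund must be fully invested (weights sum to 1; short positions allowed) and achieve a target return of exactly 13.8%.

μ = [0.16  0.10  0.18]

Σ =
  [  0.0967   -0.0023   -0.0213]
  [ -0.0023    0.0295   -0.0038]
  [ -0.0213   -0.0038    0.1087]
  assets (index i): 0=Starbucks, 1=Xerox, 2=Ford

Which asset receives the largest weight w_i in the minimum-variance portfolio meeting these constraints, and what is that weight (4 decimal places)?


Xerox (0.4571)

x=Σ⁻¹μ = [2.2372  3.8514  2.2290]
y=Σ⁻¹𝟙 = [14.1334  36.7073  13.2523]
a=μᵀx=1.144297  b=𝟙ᵀx=8.317500  c=𝟙ᵀy=64.093077  D=ac−b²=4.160683
λ₁=(c·0.138−b)/D = (64.093077·0.138−8.317500)/4.160683 = 0.126745
λ₂=(a−b·0.138)/D = (1.144297−8.317500·0.138)/4.160683 = -0.000846
w* = 0.126745·x + -0.000846·y:
  w_0 = 0.126745·2.2372 + -0.000846·14.1334 = 0.2716  (Starbucks)
  w_1 = 0.126745·3.8514 + -0.000846·36.7073 = 0.4571  (Xerox)
  w_2 = 0.126745·2.2290 + -0.000846·13.2523 = 0.2713  (Ford)
Σw_i=1.0000  μᵀw=0.1380
σ²=wᵀΣw=λ₁·μ_p+λ₂ = 0.126745·0.138 + -0.000846 = 0.016645 ≈ 0.0166


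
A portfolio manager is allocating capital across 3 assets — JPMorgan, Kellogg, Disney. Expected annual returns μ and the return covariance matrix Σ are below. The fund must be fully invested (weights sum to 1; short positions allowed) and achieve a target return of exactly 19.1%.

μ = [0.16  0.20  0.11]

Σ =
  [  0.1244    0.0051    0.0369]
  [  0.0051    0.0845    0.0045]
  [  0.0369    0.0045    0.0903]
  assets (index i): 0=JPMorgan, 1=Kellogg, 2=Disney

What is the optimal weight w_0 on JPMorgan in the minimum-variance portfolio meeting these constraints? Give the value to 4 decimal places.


p=Σ⁻¹μ = [0.9847  2.2700  0.7027]
q=Σ⁻¹𝟙 = [5.0789  11.0780  8.4467]
a=μᵀp=0.688845  b=𝟙ᵀp=3.957357  c=𝟙ᵀq=24.603585  D=ac−b²=1.287375
λ₁=(c·0.191−b)/D = (24.603585·0.191−3.957357)/1.287375 = 0.576310
λ₂=(a−b·0.191)/D = (0.688845−3.957357·0.191)/1.287375 = -0.052052
w* = 0.576310·p + -0.052052·q:
  w_0 = 0.576310·0.9847 + -0.052052·5.0789 = 0.3031  (JPMorgan)
  w_1 = 0.576310·2.2700 + -0.052052·11.0780 = 0.7316  (Kellogg)
  w_2 = 0.576310·0.7027 + -0.052052·8.4467 = -0.0347  (Disney)
Σw_i=1.0000  μᵀw=0.1910
σ²=wᵀΣw=λ₁·μ_p+λ₂ = 0.576310·0.191 + -0.052052 = 0.058023 ≈ 0.0580

0.3031


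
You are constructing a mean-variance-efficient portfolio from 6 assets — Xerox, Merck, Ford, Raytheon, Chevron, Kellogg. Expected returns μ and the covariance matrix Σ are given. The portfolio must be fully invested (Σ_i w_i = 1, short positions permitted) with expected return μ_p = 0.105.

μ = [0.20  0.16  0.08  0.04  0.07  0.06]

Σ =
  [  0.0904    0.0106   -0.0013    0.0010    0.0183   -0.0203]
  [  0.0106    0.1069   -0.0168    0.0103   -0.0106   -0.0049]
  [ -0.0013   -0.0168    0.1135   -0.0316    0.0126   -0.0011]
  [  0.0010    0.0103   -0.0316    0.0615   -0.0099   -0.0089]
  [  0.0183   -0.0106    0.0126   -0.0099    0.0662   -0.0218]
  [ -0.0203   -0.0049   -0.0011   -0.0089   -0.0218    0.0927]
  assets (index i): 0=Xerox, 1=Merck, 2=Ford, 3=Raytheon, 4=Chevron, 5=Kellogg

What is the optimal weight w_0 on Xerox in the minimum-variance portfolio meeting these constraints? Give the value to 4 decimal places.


x=Σ⁻¹μ = [2.1542  1.5364  1.2339  1.4269  1.2266  1.6403]
y=Σ⁻¹𝟙 = [9.9778  11.3706  16.5190  29.5024  22.6579  21.9304]
a=μᵀx=1.016737  b=𝟙ᵀx=9.218342  c=𝟙ᵀy=111.958093  D=ac−b²=28.854048
λ₁=(c·0.105−b)/D = (111.958093·0.105−9.218342)/28.854048 = 0.087934
λ₂=(a−b·0.105)/D = (1.016737−9.218342·0.105)/28.854048 = 0.001692
w* = 0.087934·x + 0.001692·y:
  w_0 = 0.087934·2.1542 + 0.001692·9.9778 = 0.2063  (Xerox)
  w_1 = 0.087934·1.5364 + 0.001692·11.3706 = 0.1543  (Merck)
  w_2 = 0.087934·1.2339 + 0.001692·16.5190 = 0.1364  (Ford)
  w_3 = 0.087934·1.4269 + 0.001692·29.5024 = 0.1754  (Raytheon)
  w_4 = 0.087934·1.2266 + 0.001692·22.6579 = 0.1462  (Chevron)
  w_5 = 0.087934·1.6403 + 0.001692·21.9304 = 0.1813  (Kellogg)
Σw_i=1.0000  μᵀw=0.1050
σ²=wᵀΣw=λ₁·μ_p+λ₂ = 0.087934·0.105 + 0.001692 = 0.010925 ≈ 0.0109

0.2063


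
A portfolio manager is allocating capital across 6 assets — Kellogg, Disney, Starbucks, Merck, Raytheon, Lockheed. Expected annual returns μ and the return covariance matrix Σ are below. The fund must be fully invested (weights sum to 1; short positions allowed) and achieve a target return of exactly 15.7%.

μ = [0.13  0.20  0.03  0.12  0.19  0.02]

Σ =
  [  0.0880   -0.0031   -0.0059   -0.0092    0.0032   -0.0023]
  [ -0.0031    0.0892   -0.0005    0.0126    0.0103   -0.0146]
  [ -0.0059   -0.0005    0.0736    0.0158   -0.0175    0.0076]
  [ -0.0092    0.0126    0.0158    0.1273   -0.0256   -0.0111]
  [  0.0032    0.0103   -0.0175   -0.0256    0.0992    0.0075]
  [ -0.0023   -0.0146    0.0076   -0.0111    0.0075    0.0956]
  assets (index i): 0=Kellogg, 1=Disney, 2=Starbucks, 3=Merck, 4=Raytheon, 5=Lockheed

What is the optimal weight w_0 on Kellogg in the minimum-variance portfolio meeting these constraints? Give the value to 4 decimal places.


0.2103

g=Σ⁻¹μ = [1.6619  1.9680  0.7325  1.2344  2.0694  0.4725]
h=Σ⁻¹𝟙 = [13.5501  10.8219  14.5449  9.5008  12.6764  11.3913]
a=μᵀg=1.182390  b=𝟙ᵀg=8.138673  c=𝟙ᵀh=72.485397  D=ac−b²=19.468034
λ₁=(c·0.157−b)/D = (72.485397·0.157−8.138673)/19.468034 = 0.166506
λ₂=(a−b·0.157)/D = (1.182390−8.138673·0.157)/19.468034 = -0.004899
w* = 0.166506·g + -0.004899·h:
  w_0 = 0.166506·1.6619 + -0.004899·13.5501 = 0.2103  (Kellogg)
  w_1 = 0.166506·1.9680 + -0.004899·10.8219 = 0.2747  (Disney)
  w_2 = 0.166506·0.7325 + -0.004899·14.5449 = 0.0507  (Starbucks)
  w_3 = 0.166506·1.2344 + -0.004899·9.5008 = 0.1590  (Merck)
  w_4 = 0.166506·2.0694 + -0.004899·12.6764 = 0.2825  (Raytheon)
  w_5 = 0.166506·0.4725 + -0.004899·11.3913 = 0.0229  (Lockheed)
Σw_i=1.0000  μᵀw=0.1570
σ²=wᵀΣw=λ₁·μ_p+λ₂ = 0.166506·0.157 + -0.004899 = 0.021242 ≈ 0.0212
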